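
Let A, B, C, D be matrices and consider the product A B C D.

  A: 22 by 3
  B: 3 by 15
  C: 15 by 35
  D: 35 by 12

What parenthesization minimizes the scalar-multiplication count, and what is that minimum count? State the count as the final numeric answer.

Adjacent pairs: AB = 22·3·15 = 990; BC = 3·15·35 = 1575; CD = 15·35·12 = 6300.
Length 3: A..C: k=1: 0+1575+22·3·35=3885; k=2: 990+0+22·15·35=12540 → min 3885 | B..D: k=2: 0+6300+3·15·12=6840; k=3: 1575+0+3·35·12=2835 → min 2835.
Length 4: A..D: k=1: 0+2835+22·3·12=3627; k=2: 990+6300+22·15·12=11250; k=3: 3885+0+22·35·12=13125 → min 3627.
Optimal parenthesization: (A ((B C) D)) with cost 3627.

3627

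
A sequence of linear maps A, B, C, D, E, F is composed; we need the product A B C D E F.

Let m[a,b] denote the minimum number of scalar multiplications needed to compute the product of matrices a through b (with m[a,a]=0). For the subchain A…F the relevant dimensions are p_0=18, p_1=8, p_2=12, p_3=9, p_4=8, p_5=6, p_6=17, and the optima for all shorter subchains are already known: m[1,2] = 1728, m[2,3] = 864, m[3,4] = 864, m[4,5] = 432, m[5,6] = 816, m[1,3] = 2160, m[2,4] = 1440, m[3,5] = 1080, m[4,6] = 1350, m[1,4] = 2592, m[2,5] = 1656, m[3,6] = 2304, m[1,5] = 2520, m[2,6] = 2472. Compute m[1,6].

m[1,6] = min over k∈[1,5] of m[1,k]+m[k+1,6]+p_{0}·p_k·p_{6}.
k=1: 0 + 2472 + 18·8·17 = 4920; k=2: 1728 + 2304 + 18·12·17 = 7704; k=3: 2160 + 1350 + 18·9·17 = 6264; k=4: 2592 + 816 + 18·8·17 = 5856; k=5: 2520 + 0 + 18·6·17 = 4356.
Minimum: 4356 at k=5.

4356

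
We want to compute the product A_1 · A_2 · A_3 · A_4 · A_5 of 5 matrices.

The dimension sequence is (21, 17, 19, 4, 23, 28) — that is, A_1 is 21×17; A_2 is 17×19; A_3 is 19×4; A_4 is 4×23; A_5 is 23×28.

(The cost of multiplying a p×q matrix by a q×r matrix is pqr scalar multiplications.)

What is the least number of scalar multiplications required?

7648

Adjacent pairs: A_1A_2 = 21·17·19 = 6783; A_2A_3 = 17·19·4 = 1292; A_3A_4 = 19·4·23 = 1748; A_4A_5 = 4·23·28 = 2576.
Length 3: A_1..A_3: k=1: 0+1292+21·17·4=2720; k=2: 6783+0+21·19·4=8379 → min 2720 | A_2..A_4: k=2: 0+1748+17·19·23=9177; k=3: 1292+0+17·4·23=2856 → min 2856 | A_3..A_5: k=3: 0+2576+19·4·28=4704; k=4: 1748+0+19·23·28=13984 → min 4704.
Length 4: A_1..A_4: k=1: 0+2856+21·17·23=11067; k=2: 6783+1748+21·19·23=17708; k=3: 2720+0+21·4·23=4652 → min 4652 | A_2..A_5: k=2: 0+4704+17·19·28=13748; k=3: 1292+2576+17·4·28=5772; k=4: 2856+0+17·23·28=13804 → min 5772.
Length 5: A_1..A_5: k=1: 0+5772+21·17·28=15768; k=2: 6783+4704+21·19·28=22659; k=3: 2720+2576+21·4·28=7648; k=4: 4652+0+21·23·28=18176 → min 7648.
Optimal order: ((A_1 · (A_2 · A_3)) · (A_4 · A_5)) with cost 7648.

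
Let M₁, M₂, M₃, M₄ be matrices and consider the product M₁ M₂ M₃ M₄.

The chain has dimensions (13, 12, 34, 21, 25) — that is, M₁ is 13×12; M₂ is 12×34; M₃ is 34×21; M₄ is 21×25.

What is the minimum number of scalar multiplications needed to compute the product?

18669

Adjacent pairs: M₁M₂ = 13·12·34 = 5304; M₂M₃ = 12·34·21 = 8568; M₃M₄ = 34·21·25 = 17850.
Length 3: M₁..M₃: k=1: 0+8568+13·12·21=11844; k=2: 5304+0+13·34·21=14586 → min 11844 | M₂..M₄: k=2: 0+17850+12·34·25=28050; k=3: 8568+0+12·21·25=14868 → min 14868.
Length 4: M₁..M₄: k=1: 0+14868+13·12·25=18768; k=2: 5304+17850+13·34·25=34204; k=3: 11844+0+13·21·25=18669 → min 18669.
Optimal order: ((M₁ (M₂ M₃)) M₄) with cost 18669.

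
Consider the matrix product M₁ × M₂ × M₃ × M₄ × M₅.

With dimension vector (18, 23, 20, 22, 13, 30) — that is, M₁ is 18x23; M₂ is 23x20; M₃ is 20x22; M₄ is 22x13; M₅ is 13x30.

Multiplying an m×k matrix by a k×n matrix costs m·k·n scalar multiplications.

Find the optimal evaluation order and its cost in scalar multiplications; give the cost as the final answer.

Adjacent pairs: M₁M₂ = 18·23·20 = 8280; M₂M₃ = 23·20·22 = 10120; M₃M₄ = 20·22·13 = 5720; M₄M₅ = 22·13·30 = 8580.
Length 3: M₁..M₃: k=1: 0+10120+18·23·22=19228; k=2: 8280+0+18·20·22=16200 → min 16200 | M₂..M₄: k=2: 0+5720+23·20·13=11700; k=3: 10120+0+23·22·13=16698 → min 11700 | M₃..M₅: k=3: 0+8580+20·22·30=21780; k=4: 5720+0+20·13·30=13520 → min 13520.
Length 4: M₁..M₄: k=1: 0+11700+18·23·13=17082; k=2: 8280+5720+18·20·13=18680; k=3: 16200+0+18·22·13=21348 → min 17082 | M₂..M₅: k=2: 0+13520+23·20·30=27320; k=3: 10120+8580+23·22·30=33880; k=4: 11700+0+23·13·30=20670 → min 20670.
Length 5: M₁..M₅: k=1: 0+20670+18·23·30=33090; k=2: 8280+13520+18·20·30=32600; k=3: 16200+8580+18·22·30=36660; k=4: 17082+0+18·13·30=24102 → min 24102.
Optimal parenthesization: ((M₁ × (M₂ × (M₃ × M₄))) × M₅) with cost 24102.

24102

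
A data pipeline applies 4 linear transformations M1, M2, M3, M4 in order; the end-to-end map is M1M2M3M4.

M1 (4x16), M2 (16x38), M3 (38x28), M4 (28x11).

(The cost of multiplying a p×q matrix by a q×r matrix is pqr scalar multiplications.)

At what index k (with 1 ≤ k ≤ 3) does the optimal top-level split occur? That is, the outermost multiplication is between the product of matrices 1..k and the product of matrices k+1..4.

3

Adjacent pairs: M1M2 = 4·16·38 = 2432; M2M3 = 16·38·28 = 17024; M3M4 = 38·28·11 = 11704.
Length 3: M1..M3: k=1: 0+17024+4·16·28=18816; k=2: 2432+0+4·38·28=6688 → min 6688 | M2..M4: k=2: 0+11704+16·38·11=18392; k=3: 17024+0+16·28·11=21952 → min 18392.
Top-level splits: k=1: (M1..M1)·(M2..M4) → 0+18392+4·16·11 = 19096; k=2: (M1..M2)·(M3..M4) → 2432+11704+4·38·11 = 15808; k=3: (M1..M3)·(M4..M4) → 6688+0+4·28·11 = 7920.
Best split is after M3, i.e. k = 3.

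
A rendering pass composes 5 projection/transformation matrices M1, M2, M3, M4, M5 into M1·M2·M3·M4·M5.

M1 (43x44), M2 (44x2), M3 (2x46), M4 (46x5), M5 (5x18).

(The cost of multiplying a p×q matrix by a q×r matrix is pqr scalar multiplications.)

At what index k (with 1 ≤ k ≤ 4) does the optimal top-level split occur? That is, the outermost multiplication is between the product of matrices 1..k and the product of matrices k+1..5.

Adjacent pairs: M1M2 = 43·44·2 = 3784; M2M3 = 44·2·46 = 4048; M3M4 = 2·46·5 = 460; M4M5 = 46·5·18 = 4140.
Length 3: M1..M3: k=1: 0+4048+43·44·46=91080; k=2: 3784+0+43·2·46=7740 → min 7740 | M2..M4: k=2: 0+460+44·2·5=900; k=3: 4048+0+44·46·5=14168 → min 900 | M3..M5: k=3: 0+4140+2·46·18=5796; k=4: 460+0+2·5·18=640 → min 640.
Length 4: M1..M4: k=1: 0+900+43·44·5=10360; k=2: 3784+460+43·2·5=4674; k=3: 7740+0+43·46·5=17630 → min 4674 | M2..M5: k=2: 0+640+44·2·18=2224; k=3: 4048+4140+44·46·18=44620; k=4: 900+0+44·5·18=4860 → min 2224.
Top-level splits: k=1: (M1..M1)·(M2..M5) → 0+2224+43·44·18 = 36280; k=2: (M1..M2)·(M3..M5) → 3784+640+43·2·18 = 5972; k=3: (M1..M3)·(M4..M5) → 7740+4140+43·46·18 = 47484; k=4: (M1..M4)·(M5..M5) → 4674+0+43·5·18 = 8544.
Best split is after M2, i.e. k = 2.

2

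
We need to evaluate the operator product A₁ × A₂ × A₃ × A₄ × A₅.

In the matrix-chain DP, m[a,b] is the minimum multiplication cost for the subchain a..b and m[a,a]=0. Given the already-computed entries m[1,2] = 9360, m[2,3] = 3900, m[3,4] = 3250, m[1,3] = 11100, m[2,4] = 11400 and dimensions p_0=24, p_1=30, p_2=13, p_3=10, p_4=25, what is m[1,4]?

17100

m[1,4] = min over k∈[1,3] of m[1,k]+m[k+1,4]+p_{0}·p_k·p_{4}.
k=1: 0 + 11400 + 24·30·25 = 29400; k=2: 9360 + 3250 + 24·13·25 = 20410; k=3: 11100 + 0 + 24·10·25 = 17100.
Minimum: 17100 at k=3.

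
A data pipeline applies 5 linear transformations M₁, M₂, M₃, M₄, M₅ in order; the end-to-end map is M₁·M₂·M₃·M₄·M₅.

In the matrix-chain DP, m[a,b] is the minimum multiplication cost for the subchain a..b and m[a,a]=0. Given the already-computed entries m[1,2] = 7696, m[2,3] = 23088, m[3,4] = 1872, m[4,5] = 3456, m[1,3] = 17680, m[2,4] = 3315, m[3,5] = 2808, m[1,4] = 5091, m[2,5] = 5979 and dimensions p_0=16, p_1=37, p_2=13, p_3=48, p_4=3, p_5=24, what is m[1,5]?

m[1,5] = min over k∈[1,4] of m[1,k]+m[k+1,5]+p_{0}·p_k·p_{5}.
k=1: 0 + 5979 + 16·37·24 = 20187; k=2: 7696 + 2808 + 16·13·24 = 15496; k=3: 17680 + 3456 + 16·48·24 = 39568; k=4: 5091 + 0 + 16·3·24 = 6243.
Minimum: 6243 at k=4.

6243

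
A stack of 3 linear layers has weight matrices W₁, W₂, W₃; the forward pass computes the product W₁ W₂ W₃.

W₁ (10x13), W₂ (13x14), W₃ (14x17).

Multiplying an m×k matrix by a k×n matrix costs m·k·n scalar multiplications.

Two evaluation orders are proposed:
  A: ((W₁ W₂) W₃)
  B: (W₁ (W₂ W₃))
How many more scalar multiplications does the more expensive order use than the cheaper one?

Order A = ((W₁ W₂) W₃): (W₁ W₂): 10×13 by 13×14 → 10×14, cost 10·13·14 = 1820; ((W₁ W₂) W₃): 10×14 by 14×17 → 10×17, cost 10·14·17 = 2380; cumulative 4200. Total 4200.
Order B = (W₁ (W₂ W₃)): (W₂ W₃): 13×14 by 14×17 → 13×17, cost 13·14·17 = 3094; (W₁ (W₂ W₃)): 10×13 by 13×17 → 10×17, cost 10·13·17 = 2210; cumulative 5304. Total 5304.
Difference: |4200 − 5304| = 1104.

1104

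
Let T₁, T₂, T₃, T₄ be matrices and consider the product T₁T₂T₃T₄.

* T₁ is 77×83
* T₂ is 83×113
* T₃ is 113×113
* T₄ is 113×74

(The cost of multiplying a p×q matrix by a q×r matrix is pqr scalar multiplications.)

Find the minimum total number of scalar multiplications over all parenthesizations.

2111886

Adjacent pairs: T₁T₂ = 77·83·113 = 722183; T₂T₃ = 83·113·113 = 1059827; T₃T₄ = 113·113·74 = 944906.
Length 3: T₁..T₃: k=1: 0+1059827+77·83·113=1782010; k=2: 722183+0+77·113·113=1705396 → min 1705396 | T₂..T₄: k=2: 0+944906+83·113·74=1638952; k=3: 1059827+0+83·113·74=1753873 → min 1638952.
Length 4: T₁..T₄: k=1: 0+1638952+77·83·74=2111886; k=2: 722183+944906+77·113·74=2310963; k=3: 1705396+0+77·113·74=2349270 → min 2111886.
Optimal order: (T₁(T₂(T₃T₄))) with cost 2111886.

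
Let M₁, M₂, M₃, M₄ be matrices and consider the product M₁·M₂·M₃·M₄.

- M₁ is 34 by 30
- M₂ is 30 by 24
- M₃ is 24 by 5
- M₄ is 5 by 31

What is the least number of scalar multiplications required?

Adjacent pairs: M₁M₂ = 34·30·24 = 24480; M₂M₃ = 30·24·5 = 3600; M₃M₄ = 24·5·31 = 3720.
Length 3: M₁..M₃: k=1: 0+3600+34·30·5=8700; k=2: 24480+0+34·24·5=28560 → min 8700 | M₂..M₄: k=2: 0+3720+30·24·31=26040; k=3: 3600+0+30·5·31=8250 → min 8250.
Length 4: M₁..M₄: k=1: 0+8250+34·30·31=39870; k=2: 24480+3720+34·24·31=53496; k=3: 8700+0+34·5·31=13970 → min 13970.
Optimal order: ((M₁·(M₂·M₃))·M₄) with cost 13970.

13970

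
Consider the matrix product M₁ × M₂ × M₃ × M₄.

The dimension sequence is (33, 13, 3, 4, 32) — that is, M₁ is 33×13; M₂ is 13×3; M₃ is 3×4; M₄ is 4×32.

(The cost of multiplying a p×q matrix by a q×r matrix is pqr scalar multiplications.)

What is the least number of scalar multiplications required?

4839

Adjacent pairs: M₁M₂ = 33·13·3 = 1287; M₂M₃ = 13·3·4 = 156; M₃M₄ = 3·4·32 = 384.
Length 3: M₁..M₃: k=1: 0+156+33·13·4=1872; k=2: 1287+0+33·3·4=1683 → min 1683 | M₂..M₄: k=2: 0+384+13·3·32=1632; k=3: 156+0+13·4·32=1820 → min 1632.
Length 4: M₁..M₄: k=1: 0+1632+33·13·32=15360; k=2: 1287+384+33·3·32=4839; k=3: 1683+0+33·4·32=5907 → min 4839.
Optimal order: ((M₁ × M₂) × (M₃ × M₄)) with cost 4839.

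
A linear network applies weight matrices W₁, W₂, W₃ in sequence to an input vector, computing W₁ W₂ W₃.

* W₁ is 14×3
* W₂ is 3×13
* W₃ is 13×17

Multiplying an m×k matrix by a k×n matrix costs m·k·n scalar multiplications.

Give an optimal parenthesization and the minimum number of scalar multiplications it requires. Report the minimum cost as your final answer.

1377

(W₁ (W₂ W₃)): cost 1377.
((W₁ W₂) W₃): cost 3640.
Optimal: (W₁ (W₂ W₃)) with cost 1377.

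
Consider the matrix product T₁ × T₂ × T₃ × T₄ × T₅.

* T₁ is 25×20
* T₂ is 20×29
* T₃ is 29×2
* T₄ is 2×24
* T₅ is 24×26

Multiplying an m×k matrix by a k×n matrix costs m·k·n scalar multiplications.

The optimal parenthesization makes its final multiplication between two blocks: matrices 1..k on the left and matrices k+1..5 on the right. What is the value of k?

3

Adjacent pairs: T₁T₂ = 25·20·29 = 14500; T₂T₃ = 20·29·2 = 1160; T₃T₄ = 29·2·24 = 1392; T₄T₅ = 2·24·26 = 1248.
Length 3: T₁..T₃: k=1: 0+1160+25·20·2=2160; k=2: 14500+0+25·29·2=15950 → min 2160 | T₂..T₄: k=2: 0+1392+20·29·24=15312; k=3: 1160+0+20·2·24=2120 → min 2120 | T₃..T₅: k=3: 0+1248+29·2·26=2756; k=4: 1392+0+29·24·26=19488 → min 2756.
Length 4: T₁..T₄: k=1: 0+2120+25·20·24=14120; k=2: 14500+1392+25·29·24=33292; k=3: 2160+0+25·2·24=3360 → min 3360 | T₂..T₅: k=2: 0+2756+20·29·26=17836; k=3: 1160+1248+20·2·26=3448; k=4: 2120+0+20·24·26=14600 → min 3448.
Top-level splits: k=1: (T₁..T₁)·(T₂..T₅) → 0+3448+25·20·26 = 16448; k=2: (T₁..T₂)·(T₃..T₅) → 14500+2756+25·29·26 = 36106; k=3: (T₁..T₃)·(T₄..T₅) → 2160+1248+25·2·26 = 4708; k=4: (T₁..T₄)·(T₅..T₅) → 3360+0+25·24·26 = 18960.
Best split is after T₃, i.e. k = 3.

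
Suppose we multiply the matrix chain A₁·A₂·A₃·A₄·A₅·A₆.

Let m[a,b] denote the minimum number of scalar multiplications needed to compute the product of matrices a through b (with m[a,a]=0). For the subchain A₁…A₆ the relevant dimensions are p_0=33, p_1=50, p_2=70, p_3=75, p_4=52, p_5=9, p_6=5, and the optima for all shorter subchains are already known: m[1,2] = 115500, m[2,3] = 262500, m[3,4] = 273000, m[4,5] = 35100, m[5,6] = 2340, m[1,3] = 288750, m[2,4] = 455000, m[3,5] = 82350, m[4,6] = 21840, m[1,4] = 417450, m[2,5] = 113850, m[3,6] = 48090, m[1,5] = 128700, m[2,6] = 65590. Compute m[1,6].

m[1,6] = min over k∈[1,5] of m[1,k]+m[k+1,6]+p_{0}·p_k·p_{6}.
k=1: 0 + 65590 + 33·50·5 = 73840; k=2: 115500 + 48090 + 33·70·5 = 175140; k=3: 288750 + 21840 + 33·75·5 = 322965; k=4: 417450 + 2340 + 33·52·5 = 428370; k=5: 128700 + 0 + 33·9·5 = 130185.
Minimum: 73840 at k=1.

73840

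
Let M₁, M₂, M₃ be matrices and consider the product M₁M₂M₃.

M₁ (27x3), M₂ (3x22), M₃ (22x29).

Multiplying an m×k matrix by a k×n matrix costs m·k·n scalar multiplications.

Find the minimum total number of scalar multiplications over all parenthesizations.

4263

Order (M₁(M₂M₃)): (M₂M₃): 3×22 by 22×29 → 3×29, cost 3·22·29 = 1914; (M₁(M₂M₃)): 27×3 by 3×29 → 27×29, cost 27·3·29 = 2349; cumulative 4263. Total 4263.
Order ((M₁M₂)M₃): (M₁M₂): 27×3 by 3×22 → 27×22, cost 27·3·22 = 1782; ((M₁M₂)M₃): 27×22 by 22×29 → 27×29, cost 27·22·29 = 17226; cumulative 19008. Total 19008.
Minimum: 4263.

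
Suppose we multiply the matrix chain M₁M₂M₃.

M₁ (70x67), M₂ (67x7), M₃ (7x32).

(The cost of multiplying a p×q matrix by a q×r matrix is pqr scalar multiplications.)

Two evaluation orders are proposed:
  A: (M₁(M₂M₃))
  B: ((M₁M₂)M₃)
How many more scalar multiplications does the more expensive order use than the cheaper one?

Order A = (M₁(M₂M₃)): (M₂M₃): 67×7 by 7×32 → 67×32, cost 67·7·32 = 15008; (M₁(M₂M₃)): 70×67 by 67×32 → 70×32, cost 70·67·32 = 150080; cumulative 165088. Total 165088.
Order B = ((M₁M₂)M₃): (M₁M₂): 70×67 by 67×7 → 70×7, cost 70·67·7 = 32830; ((M₁M₂)M₃): 70×7 by 7×32 → 70×32, cost 70·7·32 = 15680; cumulative 48510. Total 48510.
Difference: |165088 − 48510| = 116578.

116578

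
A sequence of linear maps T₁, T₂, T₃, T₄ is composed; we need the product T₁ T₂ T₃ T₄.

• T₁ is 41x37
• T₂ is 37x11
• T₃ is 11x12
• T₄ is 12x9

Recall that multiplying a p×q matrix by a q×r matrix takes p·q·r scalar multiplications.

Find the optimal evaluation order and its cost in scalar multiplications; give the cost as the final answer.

18504

Adjacent pairs: T₁T₂ = 41·37·11 = 16687; T₂T₃ = 37·11·12 = 4884; T₃T₄ = 11·12·9 = 1188.
Length 3: T₁..T₃: k=1: 0+4884+41·37·12=23088; k=2: 16687+0+41·11·12=22099 → min 22099 | T₂..T₄: k=2: 0+1188+37·11·9=4851; k=3: 4884+0+37·12·9=8880 → min 4851.
Length 4: T₁..T₄: k=1: 0+4851+41·37·9=18504; k=2: 16687+1188+41·11·9=21934; k=3: 22099+0+41·12·9=26527 → min 18504.
Optimal parenthesization: (T₁ (T₂ (T₃ T₄))) with cost 18504.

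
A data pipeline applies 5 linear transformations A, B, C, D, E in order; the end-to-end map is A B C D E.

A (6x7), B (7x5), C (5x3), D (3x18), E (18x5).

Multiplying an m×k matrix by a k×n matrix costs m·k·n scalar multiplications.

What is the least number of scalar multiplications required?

Adjacent pairs: AB = 6·7·5 = 210; BC = 7·5·3 = 105; CD = 5·3·18 = 270; DE = 3·18·5 = 270.
Length 3: A..C: k=1: 0+105+6·7·3=231; k=2: 210+0+6·5·3=300 → min 231 | B..D: k=2: 0+270+7·5·18=900; k=3: 105+0+7·3·18=483 → min 483 | C..E: k=3: 0+270+5·3·5=345; k=4: 270+0+5·18·5=720 → min 345.
Length 4: A..D: k=1: 0+483+6·7·18=1239; k=2: 210+270+6·5·18=1020; k=3: 231+0+6·3·18=555 → min 555 | B..E: k=2: 0+345+7·5·5=520; k=3: 105+270+7·3·5=480; k=4: 483+0+7·18·5=1113 → min 480.
Length 5: A..E: k=1: 0+480+6·7·5=690; k=2: 210+345+6·5·5=705; k=3: 231+270+6·3·5=591; k=4: 555+0+6·18·5=1095 → min 591.
Optimal order: ((A (B C)) (D E)) with cost 591.

591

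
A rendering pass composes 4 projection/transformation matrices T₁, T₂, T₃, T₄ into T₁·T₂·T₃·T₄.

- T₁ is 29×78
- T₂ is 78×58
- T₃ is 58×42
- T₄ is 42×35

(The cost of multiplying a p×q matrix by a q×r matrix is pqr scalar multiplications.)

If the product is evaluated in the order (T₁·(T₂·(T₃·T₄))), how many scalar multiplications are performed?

322770

(T₃·T₄): 58×42 by 42×35 → 58×35, cost 58·42·35 = 85260
(T₂·(T₃·T₄)): 78×58 by 58×35 → 78×35, cost 78·58·35 = 158340; cumulative 243600
(T₁·(T₂·(T₃·T₄))): 29×78 by 78×35 → 29×35, cost 29·78·35 = 79170; cumulative 322770
Total: 322770 scalar multiplications.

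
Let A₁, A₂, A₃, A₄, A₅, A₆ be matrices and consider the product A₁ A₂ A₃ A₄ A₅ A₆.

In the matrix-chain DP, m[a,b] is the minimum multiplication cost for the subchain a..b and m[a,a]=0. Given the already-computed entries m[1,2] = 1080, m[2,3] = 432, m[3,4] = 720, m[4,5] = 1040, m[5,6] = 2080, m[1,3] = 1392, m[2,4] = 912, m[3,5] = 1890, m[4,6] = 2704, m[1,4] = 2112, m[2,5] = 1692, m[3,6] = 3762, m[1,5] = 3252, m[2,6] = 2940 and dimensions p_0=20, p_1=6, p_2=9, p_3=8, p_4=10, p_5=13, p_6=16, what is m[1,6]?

m[1,6] = min over k∈[1,5] of m[1,k]+m[k+1,6]+p_{0}·p_k·p_{6}.
k=1: 0 + 2940 + 20·6·16 = 4860; k=2: 1080 + 3762 + 20·9·16 = 7722; k=3: 1392 + 2704 + 20·8·16 = 6656; k=4: 2112 + 2080 + 20·10·16 = 7392; k=5: 3252 + 0 + 20·13·16 = 7412.
Minimum: 4860 at k=1.

4860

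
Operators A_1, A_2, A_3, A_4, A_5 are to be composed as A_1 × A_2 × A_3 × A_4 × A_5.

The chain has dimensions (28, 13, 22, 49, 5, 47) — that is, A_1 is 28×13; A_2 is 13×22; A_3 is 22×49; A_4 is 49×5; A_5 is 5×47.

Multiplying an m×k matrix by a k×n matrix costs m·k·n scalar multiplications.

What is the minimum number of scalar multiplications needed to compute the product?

Adjacent pairs: A_1A_2 = 28·13·22 = 8008; A_2A_3 = 13·22·49 = 14014; A_3A_4 = 22·49·5 = 5390; A_4A_5 = 49·5·47 = 11515.
Length 3: A_1..A_3: k=1: 0+14014+28·13·49=31850; k=2: 8008+0+28·22·49=38192 → min 31850 | A_2..A_4: k=2: 0+5390+13·22·5=6820; k=3: 14014+0+13·49·5=17199 → min 6820 | A_3..A_5: k=3: 0+11515+22·49·47=62181; k=4: 5390+0+22·5·47=10560 → min 10560.
Length 4: A_1..A_4: k=1: 0+6820+28·13·5=8640; k=2: 8008+5390+28·22·5=16478; k=3: 31850+0+28·49·5=38710 → min 8640 | A_2..A_5: k=2: 0+10560+13·22·47=24002; k=3: 14014+11515+13·49·47=55468; k=4: 6820+0+13·5·47=9875 → min 9875.
Length 5: A_1..A_5: k=1: 0+9875+28·13·47=26983; k=2: 8008+10560+28·22·47=47520; k=3: 31850+11515+28·49·47=107849; k=4: 8640+0+28·5·47=15220 → min 15220.
Optimal order: ((A_1 × (A_2 × (A_3 × A_4))) × A_5) with cost 15220.

15220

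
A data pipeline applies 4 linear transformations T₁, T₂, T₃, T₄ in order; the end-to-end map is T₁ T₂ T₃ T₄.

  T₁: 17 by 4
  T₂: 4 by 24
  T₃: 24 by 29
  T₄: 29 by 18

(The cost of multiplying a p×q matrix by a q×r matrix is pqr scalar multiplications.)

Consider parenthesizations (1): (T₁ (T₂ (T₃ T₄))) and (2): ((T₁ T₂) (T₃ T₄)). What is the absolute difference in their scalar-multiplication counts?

Order (1) = (T₁ (T₂ (T₃ T₄))): (T₃ T₄): 24×29 by 29×18 → 24×18, cost 24·29·18 = 12528; (T₂ (T₃ T₄)): 4×24 by 24×18 → 4×18, cost 4·24·18 = 1728; cumulative 14256; (T₁ (T₂ (T₃ T₄))): 17×4 by 4×18 → 17×18, cost 17·4·18 = 1224; cumulative 15480. Total 15480.
Order (2) = ((T₁ T₂) (T₃ T₄)): (T₁ T₂): 17×4 by 4×24 → 17×24, cost 17·4·24 = 1632; (T₃ T₄): 24×29 by 29×18 → 24×18, cost 24·29·18 = 12528; ((T₁ T₂) (T₃ T₄)): 17×24 by 24×18 → 17×18, cost 17·24·18 = 7344; cumulative 21504. Total 21504.
Difference: |15480 − 21504| = 6024.

6024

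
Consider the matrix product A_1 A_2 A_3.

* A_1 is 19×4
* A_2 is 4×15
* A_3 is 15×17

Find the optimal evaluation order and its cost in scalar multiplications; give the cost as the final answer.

2312

(A_1 (A_2 A_3)): cost 2312.
((A_1 A_2) A_3): cost 5985.
Optimal: (A_1 (A_2 A_3)) with cost 2312.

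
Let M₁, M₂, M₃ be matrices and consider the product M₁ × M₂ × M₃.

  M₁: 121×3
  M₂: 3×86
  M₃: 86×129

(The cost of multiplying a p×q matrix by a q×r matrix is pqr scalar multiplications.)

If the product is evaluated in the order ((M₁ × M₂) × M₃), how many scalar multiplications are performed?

1373592

(M₁ × M₂): 121×3 by 3×86 → 121×86, cost 121·3·86 = 31218
((M₁ × M₂) × M₃): 121×86 by 86×129 → 121×129, cost 121·86·129 = 1342374; cumulative 1373592
Total: 1373592 scalar multiplications.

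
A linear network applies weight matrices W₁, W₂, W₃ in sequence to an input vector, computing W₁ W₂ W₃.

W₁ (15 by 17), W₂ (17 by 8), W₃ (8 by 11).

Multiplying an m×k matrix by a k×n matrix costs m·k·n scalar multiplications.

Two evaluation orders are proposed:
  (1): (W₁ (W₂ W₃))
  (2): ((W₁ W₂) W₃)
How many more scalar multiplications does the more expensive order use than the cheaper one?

941

Order (1) = (W₁ (W₂ W₃)): (W₂ W₃): 17×8 by 8×11 → 17×11, cost 17·8·11 = 1496; (W₁ (W₂ W₃)): 15×17 by 17×11 → 15×11, cost 15·17·11 = 2805; cumulative 4301. Total 4301.
Order (2) = ((W₁ W₂) W₃): (W₁ W₂): 15×17 by 17×8 → 15×8, cost 15·17·8 = 2040; ((W₁ W₂) W₃): 15×8 by 8×11 → 15×11, cost 15·8·11 = 1320; cumulative 3360. Total 3360.
Difference: |4301 − 3360| = 941.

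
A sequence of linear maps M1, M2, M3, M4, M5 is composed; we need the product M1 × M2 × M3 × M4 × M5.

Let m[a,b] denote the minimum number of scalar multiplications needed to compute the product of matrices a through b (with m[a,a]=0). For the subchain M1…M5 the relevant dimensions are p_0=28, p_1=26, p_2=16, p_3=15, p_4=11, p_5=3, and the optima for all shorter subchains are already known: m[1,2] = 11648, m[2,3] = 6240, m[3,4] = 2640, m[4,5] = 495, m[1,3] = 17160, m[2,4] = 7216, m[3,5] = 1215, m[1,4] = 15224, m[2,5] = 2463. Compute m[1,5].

m[1,5] = min over k∈[1,4] of m[1,k]+m[k+1,5]+p_{0}·p_k·p_{5}.
k=1: 0 + 2463 + 28·26·3 = 4647; k=2: 11648 + 1215 + 28·16·3 = 14207; k=3: 17160 + 495 + 28·15·3 = 18915; k=4: 15224 + 0 + 28·11·3 = 16148.
Minimum: 4647 at k=1.

4647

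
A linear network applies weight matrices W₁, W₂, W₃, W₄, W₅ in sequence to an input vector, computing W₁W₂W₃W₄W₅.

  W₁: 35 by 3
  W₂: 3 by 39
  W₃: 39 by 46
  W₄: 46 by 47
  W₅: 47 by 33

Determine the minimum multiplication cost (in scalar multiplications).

19986

Adjacent pairs: W₁W₂ = 35·3·39 = 4095; W₂W₃ = 3·39·46 = 5382; W₃W₄ = 39·46·47 = 84318; W₄W₅ = 46·47·33 = 71346.
Length 3: W₁..W₃: k=1: 0+5382+35·3·46=10212; k=2: 4095+0+35·39·46=66885 → min 10212 | W₂..W₄: k=2: 0+84318+3·39·47=89817; k=3: 5382+0+3·46·47=11868 → min 11868 | W₃..W₅: k=3: 0+71346+39·46·33=130548; k=4: 84318+0+39·47·33=144807 → min 130548.
Length 4: W₁..W₄: k=1: 0+11868+35·3·47=16803; k=2: 4095+84318+35·39·47=152568; k=3: 10212+0+35·46·47=85882 → min 16803 | W₂..W₅: k=2: 0+130548+3·39·33=134409; k=3: 5382+71346+3·46·33=81282; k=4: 11868+0+3·47·33=16521 → min 16521.
Length 5: W₁..W₅: k=1: 0+16521+35·3·33=19986; k=2: 4095+130548+35·39·33=179688; k=3: 10212+71346+35·46·33=134688; k=4: 16803+0+35·47·33=71088 → min 19986.
Optimal order: (W₁(((W₂W₃)W₄)W₅)) with cost 19986.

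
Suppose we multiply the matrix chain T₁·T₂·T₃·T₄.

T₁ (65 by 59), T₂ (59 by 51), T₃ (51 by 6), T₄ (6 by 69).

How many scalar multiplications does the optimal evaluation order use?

Adjacent pairs: T₁T₂ = 65·59·51 = 195585; T₂T₃ = 59·51·6 = 18054; T₃T₄ = 51·6·69 = 21114.
Length 3: T₁..T₃: k=1: 0+18054+65·59·6=41064; k=2: 195585+0+65·51·6=215475 → min 41064 | T₂..T₄: k=2: 0+21114+59·51·69=228735; k=3: 18054+0+59·6·69=42480 → min 42480.
Length 4: T₁..T₄: k=1: 0+42480+65·59·69=307095; k=2: 195585+21114+65·51·69=445434; k=3: 41064+0+65·6·69=67974 → min 67974.
Optimal order: ((T₁·(T₂·T₃))·T₄) with cost 67974.

67974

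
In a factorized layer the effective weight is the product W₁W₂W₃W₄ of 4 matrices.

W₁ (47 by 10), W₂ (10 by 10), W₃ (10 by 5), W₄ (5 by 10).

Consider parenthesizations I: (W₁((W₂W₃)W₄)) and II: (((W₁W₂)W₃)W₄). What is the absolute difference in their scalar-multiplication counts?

3700

Order I = (W₁((W₂W₃)W₄)): (W₂W₃): 10×10 by 10×5 → 10×5, cost 10·10·5 = 500; ((W₂W₃)W₄): 10×5 by 5×10 → 10×10, cost 10·5·10 = 500; cumulative 1000; (W₁((W₂W₃)W₄)): 47×10 by 10×10 → 47×10, cost 47·10·10 = 4700; cumulative 5700. Total 5700.
Order II = (((W₁W₂)W₃)W₄): (W₁W₂): 47×10 by 10×10 → 47×10, cost 47·10·10 = 4700; ((W₁W₂)W₃): 47×10 by 10×5 → 47×5, cost 47·10·5 = 2350; cumulative 7050; (((W₁W₂)W₃)W₄): 47×5 by 5×10 → 47×10, cost 47·5·10 = 2350; cumulative 9400. Total 9400.
Difference: |5700 − 9400| = 3700.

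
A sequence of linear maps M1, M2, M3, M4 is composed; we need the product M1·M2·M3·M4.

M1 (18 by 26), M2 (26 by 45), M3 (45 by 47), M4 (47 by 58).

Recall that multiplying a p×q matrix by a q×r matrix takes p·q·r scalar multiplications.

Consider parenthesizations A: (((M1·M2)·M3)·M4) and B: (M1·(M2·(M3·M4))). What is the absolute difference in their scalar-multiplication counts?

109476

Order A = (((M1·M2)·M3)·M4): (M1·M2): 18×26 by 26×45 → 18×45, cost 18·26·45 = 21060; ((M1·M2)·M3): 18×45 by 45×47 → 18×47, cost 18·45·47 = 38070; cumulative 59130; (((M1·M2)·M3)·M4): 18×47 by 47×58 → 18×58, cost 18·47·58 = 49068; cumulative 108198. Total 108198.
Order B = (M1·(M2·(M3·M4))): (M3·M4): 45×47 by 47×58 → 45×58, cost 45·47·58 = 122670; (M2·(M3·M4)): 26×45 by 45×58 → 26×58, cost 26·45·58 = 67860; cumulative 190530; (M1·(M2·(M3·M4))): 18×26 by 26×58 → 18×58, cost 18·26·58 = 27144; cumulative 217674. Total 217674.
Difference: |108198 − 217674| = 109476.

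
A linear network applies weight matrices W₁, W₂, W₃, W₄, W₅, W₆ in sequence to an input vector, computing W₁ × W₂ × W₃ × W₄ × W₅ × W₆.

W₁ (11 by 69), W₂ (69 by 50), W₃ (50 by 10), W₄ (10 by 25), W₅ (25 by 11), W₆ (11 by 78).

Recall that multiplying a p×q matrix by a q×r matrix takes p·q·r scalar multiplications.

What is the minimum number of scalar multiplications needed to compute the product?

Adjacent pairs: W₁W₂ = 11·69·50 = 37950; W₂W₃ = 69·50·10 = 34500; W₃W₄ = 50·10·25 = 12500; W₄W₅ = 10·25·11 = 2750; W₅W₆ = 25·11·78 = 21450.
Length 3: W₁..W₃: k=1: 0+34500+11·69·10=42090; k=2: 37950+0+11·50·10=43450 → min 42090 | W₂..W₄: k=2: 0+12500+69·50·25=98750; k=3: 34500+0+69·10·25=51750 → min 51750 | W₃..W₅: k=3: 0+2750+50·10·11=8250; k=4: 12500+0+50·25·11=26250 → min 8250 | W₄..W₆: k=4: 0+21450+10·25·78=40950; k=5: 2750+0+10·11·78=11330 → min 11330.
Length 4: W₁..W₄: k=1: 0+51750+11·69·25=70725; k=2: 37950+12500+11·50·25=64200; k=3: 42090+0+11·10·25=44840 → min 44840 | W₂..W₅: k=2: 0+8250+69·50·11=46200; k=3: 34500+2750+69·10·11=44840; k=4: 51750+0+69·25·11=70725 → min 44840 | W₃..W₆: k=3: 0+11330+50·10·78=50330; k=4: 12500+21450+50·25·78=131450; k=5: 8250+0+50·11·78=51150 → min 50330.
Length 5: W₁..W₅: k=1: 0+44840+11·69·11=53189; k=2: 37950+8250+11·50·11=52250; k=3: 42090+2750+11·10·11=46050; k=4: 44840+0+11·25·11=47865 → min 46050 | W₂..W₆: k=2: 0+50330+69·50·78=319430; k=3: 34500+11330+69·10·78=99650; k=4: 51750+21450+69·25·78=207750; k=5: 44840+0+69·11·78=104042 → min 99650.
Length 6: W₁..W₆: k=1: 0+99650+11·69·78=158852; k=2: 37950+50330+11·50·78=131180; k=3: 42090+11330+11·10·78=62000; k=4: 44840+21450+11·25·78=87740; k=5: 46050+0+11·11·78=55488 → min 55488.
Optimal order: (((W₁ × (W₂ × W₃)) × (W₄ × W₅)) × W₆) with cost 55488.

55488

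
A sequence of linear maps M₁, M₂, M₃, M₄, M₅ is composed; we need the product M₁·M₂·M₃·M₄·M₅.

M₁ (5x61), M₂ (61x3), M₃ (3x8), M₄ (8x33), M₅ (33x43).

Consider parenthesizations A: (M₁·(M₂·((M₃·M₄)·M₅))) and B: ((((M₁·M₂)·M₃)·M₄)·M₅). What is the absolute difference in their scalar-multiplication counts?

16583

Order A = (M₁·(M₂·((M₃·M₄)·M₅))): (M₃·M₄): 3×8 by 8×33 → 3×33, cost 3·8·33 = 792; ((M₃·M₄)·M₅): 3×33 by 33×43 → 3×43, cost 3·33·43 = 4257; cumulative 5049; (M₂·((M₃·M₄)·M₅)): 61×3 by 3×43 → 61×43, cost 61·3·43 = 7869; cumulative 12918; (M₁·(M₂·((M₃·M₄)·M₅))): 5×61 by 61×43 → 5×43, cost 5·61·43 = 13115; cumulative 26033. Total 26033.
Order B = ((((M₁·M₂)·M₃)·M₄)·M₅): (M₁·M₂): 5×61 by 61×3 → 5×3, cost 5·61·3 = 915; ((M₁·M₂)·M₃): 5×3 by 3×8 → 5×8, cost 5·3·8 = 120; cumulative 1035; (((M₁·M₂)·M₃)·M₄): 5×8 by 8×33 → 5×33, cost 5·8·33 = 1320; cumulative 2355; ((((M₁·M₂)·M₃)·M₄)·M₅): 5×33 by 33×43 → 5×43, cost 5·33·43 = 7095; cumulative 9450. Total 9450.
Difference: |26033 − 9450| = 16583.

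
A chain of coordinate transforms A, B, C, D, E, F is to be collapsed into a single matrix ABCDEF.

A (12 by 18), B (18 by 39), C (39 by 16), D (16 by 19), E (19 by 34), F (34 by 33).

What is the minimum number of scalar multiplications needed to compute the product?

39552

Adjacent pairs: AB = 12·18·39 = 8424; BC = 18·39·16 = 11232; CD = 39·16·19 = 11856; DE = 16·19·34 = 10336; EF = 19·34·33 = 21318.
Length 3: A..C: k=1: 0+11232+12·18·16=14688; k=2: 8424+0+12·39·16=15912 → min 14688 | B..D: k=2: 0+11856+18·39·19=25194; k=3: 11232+0+18·16·19=16704 → min 16704 | C..E: k=3: 0+10336+39·16·34=31552; k=4: 11856+0+39·19·34=37050 → min 31552 | D..F: k=4: 0+21318+16·19·33=31350; k=5: 10336+0+16·34·33=28288 → min 28288.
Length 4: A..D: k=1: 0+16704+12·18·19=20808; k=2: 8424+11856+12·39·19=29172; k=3: 14688+0+12·16·19=18336 → min 18336 | B..E: k=2: 0+31552+18·39·34=55420; k=3: 11232+10336+18·16·34=31360; k=4: 16704+0+18·19·34=28332 → min 28332 | C..F: k=3: 0+28288+39·16·33=48880; k=4: 11856+21318+39·19·33=57627; k=5: 31552+0+39·34·33=75310 → min 48880.
Length 5: A..E: k=1: 0+28332+12·18·34=35676; k=2: 8424+31552+12·39·34=55888; k=3: 14688+10336+12·16·34=31552; k=4: 18336+0+12·19·34=26088 → min 26088 | B..F: k=2: 0+48880+18·39·33=72046; k=3: 11232+28288+18·16·33=49024; k=4: 16704+21318+18·19·33=49308; k=5: 28332+0+18·34·33=48528 → min 48528.
Length 6: A..F: k=1: 0+48528+12·18·33=55656; k=2: 8424+48880+12·39·33=72748; k=3: 14688+28288+12·16·33=49312; k=4: 18336+21318+12·19·33=47178; k=5: 26088+0+12·34·33=39552 → min 39552.
Optimal order: ((((A(BC))D)E)F) with cost 39552.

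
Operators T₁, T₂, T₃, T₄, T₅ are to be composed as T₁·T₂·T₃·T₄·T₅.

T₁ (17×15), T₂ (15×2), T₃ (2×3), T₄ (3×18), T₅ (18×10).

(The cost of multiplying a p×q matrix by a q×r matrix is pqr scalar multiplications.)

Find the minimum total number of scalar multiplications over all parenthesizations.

1318

Adjacent pairs: T₁T₂ = 17·15·2 = 510; T₂T₃ = 15·2·3 = 90; T₃T₄ = 2·3·18 = 108; T₄T₅ = 3·18·10 = 540.
Length 3: T₁..T₃: k=1: 0+90+17·15·3=855; k=2: 510+0+17·2·3=612 → min 612 | T₂..T₄: k=2: 0+108+15·2·18=648; k=3: 90+0+15·3·18=900 → min 648 | T₃..T₅: k=3: 0+540+2·3·10=600; k=4: 108+0+2·18·10=468 → min 468.
Length 4: T₁..T₄: k=1: 0+648+17·15·18=5238; k=2: 510+108+17·2·18=1230; k=3: 612+0+17·3·18=1530 → min 1230 | T₂..T₅: k=2: 0+468+15·2·10=768; k=3: 90+540+15·3·10=1080; k=4: 648+0+15·18·10=3348 → min 768.
Length 5: T₁..T₅: k=1: 0+768+17·15·10=3318; k=2: 510+468+17·2·10=1318; k=3: 612+540+17·3·10=1662; k=4: 1230+0+17·18·10=4290 → min 1318.
Optimal order: ((T₁·T₂)·((T₃·T₄)·T₅)) with cost 1318.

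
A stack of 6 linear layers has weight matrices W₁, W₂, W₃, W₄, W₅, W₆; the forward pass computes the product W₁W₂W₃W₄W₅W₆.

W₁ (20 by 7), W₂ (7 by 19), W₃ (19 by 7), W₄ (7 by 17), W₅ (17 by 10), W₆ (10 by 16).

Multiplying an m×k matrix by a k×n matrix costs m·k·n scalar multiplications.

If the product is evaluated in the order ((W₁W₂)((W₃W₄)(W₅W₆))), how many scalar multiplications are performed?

(W₁W₂): 20×7 by 7×19 → 20×19, cost 20·7·19 = 2660
(W₃W₄): 19×7 by 7×17 → 19×17, cost 19·7·17 = 2261
(W₅W₆): 17×10 by 10×16 → 17×16, cost 17·10·16 = 2720
((W₃W₄)(W₅W₆)): 19×17 by 17×16 → 19×16, cost 19·17·16 = 5168; cumulative 10149
((W₁W₂)((W₃W₄)(W₅W₆))): 20×19 by 19×16 → 20×16, cost 20·19·16 = 6080; cumulative 18889
Total: 18889 scalar multiplications.

18889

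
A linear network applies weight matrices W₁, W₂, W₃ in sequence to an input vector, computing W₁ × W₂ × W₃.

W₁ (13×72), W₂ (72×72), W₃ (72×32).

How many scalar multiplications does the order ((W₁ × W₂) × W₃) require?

97344

(W₁ × W₂): 13×72 by 72×72 → 13×72, cost 13·72·72 = 67392
((W₁ × W₂) × W₃): 13×72 by 72×32 → 13×32, cost 13·72·32 = 29952; cumulative 97344
Total: 97344 scalar multiplications.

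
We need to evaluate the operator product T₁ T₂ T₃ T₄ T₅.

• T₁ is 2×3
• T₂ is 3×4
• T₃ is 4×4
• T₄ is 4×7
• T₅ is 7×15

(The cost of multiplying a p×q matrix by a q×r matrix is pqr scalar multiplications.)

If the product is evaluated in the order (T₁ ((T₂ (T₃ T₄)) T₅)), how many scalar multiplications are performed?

(T₃ T₄): 4×4 by 4×7 → 4×7, cost 4·4·7 = 112
(T₂ (T₃ T₄)): 3×4 by 4×7 → 3×7, cost 3·4·7 = 84; cumulative 196
((T₂ (T₃ T₄)) T₅): 3×7 by 7×15 → 3×15, cost 3·7·15 = 315; cumulative 511
(T₁ ((T₂ (T₃ T₄)) T₅)): 2×3 by 3×15 → 2×15, cost 2·3·15 = 90; cumulative 601
Total: 601 scalar multiplications.

601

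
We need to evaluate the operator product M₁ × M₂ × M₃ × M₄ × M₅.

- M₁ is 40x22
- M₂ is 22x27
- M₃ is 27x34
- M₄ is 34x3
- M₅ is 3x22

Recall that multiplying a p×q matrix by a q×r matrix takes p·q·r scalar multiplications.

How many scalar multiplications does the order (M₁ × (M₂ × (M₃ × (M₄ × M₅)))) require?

(M₄ × M₅): 34×3 by 3×22 → 34×22, cost 34·3·22 = 2244
(M₃ × (M₄ × M₅)): 27×34 by 34×22 → 27×22, cost 27·34·22 = 20196; cumulative 22440
(M₂ × (M₃ × (M₄ × M₅))): 22×27 by 27×22 → 22×22, cost 22·27·22 = 13068; cumulative 35508
(M₁ × (M₂ × (M₃ × (M₄ × M₅)))): 40×22 by 22×22 → 40×22, cost 40·22·22 = 19360; cumulative 54868
Total: 54868 scalar multiplications.

54868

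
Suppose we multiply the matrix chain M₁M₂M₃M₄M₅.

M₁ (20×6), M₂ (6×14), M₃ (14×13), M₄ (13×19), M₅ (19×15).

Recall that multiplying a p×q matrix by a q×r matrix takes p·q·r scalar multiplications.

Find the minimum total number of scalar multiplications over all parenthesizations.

Adjacent pairs: M₁M₂ = 20·6·14 = 1680; M₂M₃ = 6·14·13 = 1092; M₃M₄ = 14·13·19 = 3458; M₄M₅ = 13·19·15 = 3705.
Length 3: M₁..M₃: k=1: 0+1092+20·6·13=2652; k=2: 1680+0+20·14·13=5320 → min 2652 | M₂..M₄: k=2: 0+3458+6·14·19=5054; k=3: 1092+0+6·13·19=2574 → min 2574 | M₃..M₅: k=3: 0+3705+14·13·15=6435; k=4: 3458+0+14·19·15=7448 → min 6435.
Length 4: M₁..M₄: k=1: 0+2574+20·6·19=4854; k=2: 1680+3458+20·14·19=10458; k=3: 2652+0+20·13·19=7592 → min 4854 | M₂..M₅: k=2: 0+6435+6·14·15=7695; k=3: 1092+3705+6·13·15=5967; k=4: 2574+0+6·19·15=4284 → min 4284.
Length 5: M₁..M₅: k=1: 0+4284+20·6·15=6084; k=2: 1680+6435+20·14·15=12315; k=3: 2652+3705+20·13·15=10257; k=4: 4854+0+20·19·15=10554 → min 6084.
Optimal order: (M₁(((M₂M₃)M₄)M₅)) with cost 6084.

6084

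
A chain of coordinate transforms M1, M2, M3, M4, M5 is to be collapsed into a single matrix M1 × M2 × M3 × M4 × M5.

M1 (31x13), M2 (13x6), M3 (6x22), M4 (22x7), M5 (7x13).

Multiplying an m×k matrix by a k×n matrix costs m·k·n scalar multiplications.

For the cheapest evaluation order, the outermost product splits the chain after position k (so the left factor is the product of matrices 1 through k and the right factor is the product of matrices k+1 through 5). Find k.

Adjacent pairs: M1M2 = 31·13·6 = 2418; M2M3 = 13·6·22 = 1716; M3M4 = 6·22·7 = 924; M4M5 = 22·7·13 = 2002.
Length 3: M1..M3: k=1: 0+1716+31·13·22=10582; k=2: 2418+0+31·6·22=6510 → min 6510 | M2..M4: k=2: 0+924+13·6·7=1470; k=3: 1716+0+13·22·7=3718 → min 1470 | M3..M5: k=3: 0+2002+6·22·13=3718; k=4: 924+0+6·7·13=1470 → min 1470.
Length 4: M1..M4: k=1: 0+1470+31·13·7=4291; k=2: 2418+924+31·6·7=4644; k=3: 6510+0+31·22·7=11284 → min 4291 | M2..M5: k=2: 0+1470+13·6·13=2484; k=3: 1716+2002+13·22·13=7436; k=4: 1470+0+13·7·13=2653 → min 2484.
Top-level splits: k=1: (M1..M1)·(M2..M5) → 0+2484+31·13·13 = 7723; k=2: (M1..M2)·(M3..M5) → 2418+1470+31·6·13 = 6306; k=3: (M1..M3)·(M4..M5) → 6510+2002+31·22·13 = 17378; k=4: (M1..M4)·(M5..M5) → 4291+0+31·7·13 = 7112.
Best split is after M2, i.e. k = 2.

2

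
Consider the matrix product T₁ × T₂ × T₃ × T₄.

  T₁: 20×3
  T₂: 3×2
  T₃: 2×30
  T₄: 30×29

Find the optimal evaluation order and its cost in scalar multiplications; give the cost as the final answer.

3020

Adjacent pairs: T₁T₂ = 20·3·2 = 120; T₂T₃ = 3·2·30 = 180; T₃T₄ = 2·30·29 = 1740.
Length 3: T₁..T₃: k=1: 0+180+20·3·30=1980; k=2: 120+0+20·2·30=1320 → min 1320 | T₂..T₄: k=2: 0+1740+3·2·29=1914; k=3: 180+0+3·30·29=2790 → min 1914.
Length 4: T₁..T₄: k=1: 0+1914+20·3·29=3654; k=2: 120+1740+20·2·29=3020; k=3: 1320+0+20·30·29=18720 → min 3020.
Optimal parenthesization: ((T₁ × T₂) × (T₃ × T₄)) with cost 3020.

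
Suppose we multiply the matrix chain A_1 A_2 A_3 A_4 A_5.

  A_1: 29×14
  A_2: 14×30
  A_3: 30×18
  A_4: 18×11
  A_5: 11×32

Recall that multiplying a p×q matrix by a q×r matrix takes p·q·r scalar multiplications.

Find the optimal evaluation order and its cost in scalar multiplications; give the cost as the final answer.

25006

Adjacent pairs: A_1A_2 = 29·14·30 = 12180; A_2A_3 = 14·30·18 = 7560; A_3A_4 = 30·18·11 = 5940; A_4A_5 = 18·11·32 = 6336.
Length 3: A_1..A_3: k=1: 0+7560+29·14·18=14868; k=2: 12180+0+29·30·18=27840 → min 14868 | A_2..A_4: k=2: 0+5940+14·30·11=10560; k=3: 7560+0+14·18·11=10332 → min 10332 | A_3..A_5: k=3: 0+6336+30·18·32=23616; k=4: 5940+0+30·11·32=16500 → min 16500.
Length 4: A_1..A_4: k=1: 0+10332+29·14·11=14798; k=2: 12180+5940+29·30·11=27690; k=3: 14868+0+29·18·11=20610 → min 14798 | A_2..A_5: k=2: 0+16500+14·30·32=29940; k=3: 7560+6336+14·18·32=21960; k=4: 10332+0+14·11·32=15260 → min 15260.
Length 5: A_1..A_5: k=1: 0+15260+29·14·32=28252; k=2: 12180+16500+29·30·32=56520; k=3: 14868+6336+29·18·32=37908; k=4: 14798+0+29·11·32=25006 → min 25006.
Optimal parenthesization: ((A_1 ((A_2 A_3) A_4)) A_5) with cost 25006.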